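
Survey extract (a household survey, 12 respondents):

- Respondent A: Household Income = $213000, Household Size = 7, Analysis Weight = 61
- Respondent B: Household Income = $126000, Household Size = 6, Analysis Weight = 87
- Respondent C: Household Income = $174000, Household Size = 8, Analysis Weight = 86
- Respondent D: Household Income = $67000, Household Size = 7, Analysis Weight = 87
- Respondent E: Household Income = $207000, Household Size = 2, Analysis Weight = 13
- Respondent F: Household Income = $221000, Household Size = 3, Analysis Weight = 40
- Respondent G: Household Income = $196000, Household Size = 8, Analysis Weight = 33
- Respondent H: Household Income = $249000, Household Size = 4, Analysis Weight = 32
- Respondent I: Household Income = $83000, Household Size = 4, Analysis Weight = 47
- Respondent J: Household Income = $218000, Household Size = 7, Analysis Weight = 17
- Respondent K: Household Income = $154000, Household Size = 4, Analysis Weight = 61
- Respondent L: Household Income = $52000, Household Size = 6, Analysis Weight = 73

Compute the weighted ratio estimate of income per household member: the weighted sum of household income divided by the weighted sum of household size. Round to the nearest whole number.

Σ wᵢ·y = 213000×61 + 126000×87 + 174000×86 + 67000×87 + 207000×13 + 221000×40 + 196000×33 + 249000×32 + 83000×47 + 218000×17 + 154000×61 + 52000×73
  = 12993000 + 10962000 + 14964000 + 5829000 + 2691000 + 8840000 + 6468000 + 7968000 + 3901000 + 3706000 + 9394000 + 3796000 = 91512000
Σ wᵢ·x = 7×61 + 6×87 + 8×86 + 7×87 + 2×13 + 3×40 + 8×33 + 4×32 + 4×47 + 7×17 + 4×61 + 6×73
  = 427 + 522 + 688 + 609 + 26 + 120 + 264 + 128 + 188 + 119 + 244 + 438 = 3773
Ratio = 91512000 / 3773 = 24254.439

24254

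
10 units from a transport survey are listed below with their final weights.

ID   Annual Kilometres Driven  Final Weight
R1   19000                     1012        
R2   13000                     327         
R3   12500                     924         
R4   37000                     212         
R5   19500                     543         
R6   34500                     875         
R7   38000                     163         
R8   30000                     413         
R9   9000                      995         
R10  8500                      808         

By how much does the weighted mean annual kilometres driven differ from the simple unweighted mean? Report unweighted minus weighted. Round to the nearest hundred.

Unweighted sum = 19000 + 13000 + 12500 + 37000 + 19500 + 34500 + 38000 + 30000 + 9000 + 8500 = 221000
Unweighted mean = 221000 / 10 = 22100
Weighted sum = 19000×1012 + 13000×327 + 12500×924 + 37000×212 + 19500×543 + 34500×875 + 38000×163 + 30000×413 + 9000×995 + 8500×808
  = 19228000 + 4251000 + 11550000 + 7844000 + 10588500 + 30187500 + 6194000 + 12390000 + 8955000 + 6868000 = 118056000
Sum of weights = 1012 + 327 + 924 + 212 + 543 + 875 + 163 + 413 + 995 + 808 = 6272
Weighted mean = 118056000 / 6272 = 18822.704
Difference (unweighted minus weighted) = 3277.2959

3300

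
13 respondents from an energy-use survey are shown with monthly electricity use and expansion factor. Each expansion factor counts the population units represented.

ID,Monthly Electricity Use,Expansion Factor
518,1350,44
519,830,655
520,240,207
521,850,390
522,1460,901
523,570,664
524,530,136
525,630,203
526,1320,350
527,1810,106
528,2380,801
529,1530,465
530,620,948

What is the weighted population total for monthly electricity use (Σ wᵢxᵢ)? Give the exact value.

6737590

Weighted total = 6737590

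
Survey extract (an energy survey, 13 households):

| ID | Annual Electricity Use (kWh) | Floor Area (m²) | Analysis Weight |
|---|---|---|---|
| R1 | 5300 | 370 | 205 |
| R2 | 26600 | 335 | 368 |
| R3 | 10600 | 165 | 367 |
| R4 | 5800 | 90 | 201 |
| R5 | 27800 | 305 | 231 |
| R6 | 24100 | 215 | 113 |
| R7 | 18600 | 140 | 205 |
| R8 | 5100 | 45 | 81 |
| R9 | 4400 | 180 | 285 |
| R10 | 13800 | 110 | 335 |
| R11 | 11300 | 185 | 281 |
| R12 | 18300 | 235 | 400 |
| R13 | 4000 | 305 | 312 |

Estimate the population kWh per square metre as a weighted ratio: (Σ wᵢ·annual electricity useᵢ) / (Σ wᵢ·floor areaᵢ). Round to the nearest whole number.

64

Σ wᵢ·y = 46922800
Σ wᵢ·x = 734165
Ratio = 46922800 / 734165 = 63.913153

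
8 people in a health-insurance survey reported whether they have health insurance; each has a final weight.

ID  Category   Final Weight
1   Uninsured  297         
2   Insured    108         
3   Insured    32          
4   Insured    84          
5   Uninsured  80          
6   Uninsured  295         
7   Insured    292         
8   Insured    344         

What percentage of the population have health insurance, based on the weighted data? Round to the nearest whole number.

Sum of weights for 'Insured' = 108 + 32 + 84 + 292 + 344 = 860
Total weight = 297 + 108 + 32 + 84 + 80 + 295 + 292 + 344 = 1532
Weighted proportion = 860 / 1532 = 0.5613577 → 56.13577%

56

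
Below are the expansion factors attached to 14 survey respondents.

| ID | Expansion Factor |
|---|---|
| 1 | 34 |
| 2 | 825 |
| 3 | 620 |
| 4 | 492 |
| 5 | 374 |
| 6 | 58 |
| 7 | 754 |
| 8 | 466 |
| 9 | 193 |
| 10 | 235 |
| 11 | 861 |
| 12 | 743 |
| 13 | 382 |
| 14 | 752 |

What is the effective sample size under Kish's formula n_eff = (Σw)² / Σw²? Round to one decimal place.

10.6

Σ wᵢ = 6789
Σ wᵢ² = 4334429
n_eff = 6789² / 4334429 = 46090521 / 4334429 = 10.633585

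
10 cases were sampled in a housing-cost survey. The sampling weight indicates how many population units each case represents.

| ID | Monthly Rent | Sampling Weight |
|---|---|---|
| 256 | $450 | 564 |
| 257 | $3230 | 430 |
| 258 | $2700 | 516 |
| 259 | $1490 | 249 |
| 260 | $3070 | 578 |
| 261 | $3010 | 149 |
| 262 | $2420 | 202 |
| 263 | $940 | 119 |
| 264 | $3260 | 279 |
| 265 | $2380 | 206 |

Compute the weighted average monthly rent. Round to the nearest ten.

Weighted sum = 7630380
Sum of weights = 3292
Weighted mean = 7630380 / 3292 = 2317.8554

2320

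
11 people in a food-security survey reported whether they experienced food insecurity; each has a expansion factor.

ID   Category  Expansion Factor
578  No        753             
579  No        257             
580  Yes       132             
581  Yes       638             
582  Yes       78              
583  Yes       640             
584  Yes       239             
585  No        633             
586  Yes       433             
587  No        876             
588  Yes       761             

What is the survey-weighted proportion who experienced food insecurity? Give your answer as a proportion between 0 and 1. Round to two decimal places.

Sum of weights for 'Yes' = 132 + 638 + 78 + 640 + 239 + 433 + 761 = 2921
Total weight = 753 + 257 + 132 + 638 + 78 + 640 + 239 + 633 + 433 + 876 + 761 = 5440
Weighted proportion = 2921 / 5440 = 0.53694853

0.54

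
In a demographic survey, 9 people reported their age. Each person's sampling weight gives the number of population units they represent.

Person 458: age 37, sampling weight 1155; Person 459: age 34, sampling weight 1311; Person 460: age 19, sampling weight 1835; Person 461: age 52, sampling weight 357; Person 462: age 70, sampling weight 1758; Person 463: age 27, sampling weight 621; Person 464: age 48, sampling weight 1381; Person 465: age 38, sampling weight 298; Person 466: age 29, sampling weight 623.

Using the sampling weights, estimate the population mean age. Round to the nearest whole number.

Weighted sum = 37×1155 + 34×1311 + 19×1835 + 52×357 + 70×1758 + 27×621 + 48×1381 + 38×298 + 29×623
  = 42735 + 44574 + 34865 + 18564 + 123060 + 16767 + 66288 + 11324 + 18067 = 376244
Sum of weights = 1155 + 1311 + 1835 + 357 + 1758 + 621 + 1381 + 298 + 623 = 9339
Weighted mean = 376244 / 9339 = 40.287397

40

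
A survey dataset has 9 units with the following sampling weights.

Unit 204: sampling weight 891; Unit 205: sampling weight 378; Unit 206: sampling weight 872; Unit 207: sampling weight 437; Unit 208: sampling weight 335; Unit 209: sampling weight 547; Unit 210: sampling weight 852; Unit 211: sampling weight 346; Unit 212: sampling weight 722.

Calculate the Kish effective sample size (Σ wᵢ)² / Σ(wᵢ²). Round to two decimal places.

7.89

Σ wᵢ = 891 + 378 + 872 + 437 + 335 + 547 + 852 + 346 + 722 = 5380
Σ wᵢ² = 793881 + 142884 + 760384 + 190969 + 112225 + 299209 + 725904 + 119716 + 521284 = 3666456
n_eff = 5380² / 3666456 = 28944400 / 3666456 = 7.8943808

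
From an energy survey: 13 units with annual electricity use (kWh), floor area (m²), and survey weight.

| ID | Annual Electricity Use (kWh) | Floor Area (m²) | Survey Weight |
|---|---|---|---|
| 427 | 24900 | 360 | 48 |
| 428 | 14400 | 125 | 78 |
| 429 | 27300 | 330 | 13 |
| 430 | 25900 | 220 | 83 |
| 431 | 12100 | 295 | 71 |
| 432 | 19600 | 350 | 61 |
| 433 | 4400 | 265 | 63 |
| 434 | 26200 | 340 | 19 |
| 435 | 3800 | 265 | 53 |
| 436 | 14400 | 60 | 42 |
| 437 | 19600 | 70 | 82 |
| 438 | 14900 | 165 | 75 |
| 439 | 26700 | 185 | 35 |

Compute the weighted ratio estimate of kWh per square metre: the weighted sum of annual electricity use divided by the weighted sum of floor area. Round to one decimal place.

77.6

Σ wᵢ·y = 12118100
Σ wᵢ·x = 156185
Ratio = 12118100 / 156185 = 77.588117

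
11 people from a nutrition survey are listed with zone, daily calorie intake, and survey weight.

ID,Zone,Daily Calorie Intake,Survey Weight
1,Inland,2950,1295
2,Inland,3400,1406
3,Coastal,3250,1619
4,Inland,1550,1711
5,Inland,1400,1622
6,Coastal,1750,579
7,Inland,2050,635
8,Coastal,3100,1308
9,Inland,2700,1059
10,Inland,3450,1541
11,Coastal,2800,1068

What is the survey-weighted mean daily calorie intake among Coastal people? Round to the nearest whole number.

Coastal rows: 3, 6, 8, 11
Weighted sum = 3250×1619 + 1750×579 + 3100×1308 + 2800×1068
  = 13320200
Sum of weights = 1619 + 579 + 1308 + 1068 = 4574
Weighted mean = 13320200 / 4574 = 2912.1557

2912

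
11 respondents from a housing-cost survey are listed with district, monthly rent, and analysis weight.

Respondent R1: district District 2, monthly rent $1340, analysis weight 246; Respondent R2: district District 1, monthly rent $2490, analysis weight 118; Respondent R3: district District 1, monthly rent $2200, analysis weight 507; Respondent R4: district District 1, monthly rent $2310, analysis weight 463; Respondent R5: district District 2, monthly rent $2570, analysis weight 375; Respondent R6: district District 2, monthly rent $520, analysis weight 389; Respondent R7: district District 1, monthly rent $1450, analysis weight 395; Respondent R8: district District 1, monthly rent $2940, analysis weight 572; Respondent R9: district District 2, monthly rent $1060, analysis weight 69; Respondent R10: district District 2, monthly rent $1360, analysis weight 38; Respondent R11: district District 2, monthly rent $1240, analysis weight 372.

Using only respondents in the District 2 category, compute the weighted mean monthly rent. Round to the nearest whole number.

1398

District 2 rows: R1, R5, R6, R9, R10, R11
Weighted sum = 1340×246 + 2570×375 + 520×389 + 1060×69 + 1360×38 + 1240×372
  = 329640 + 963750 + 202280 + 73140 + 51680 + 461280 = 2081770
Sum of weights = 246 + 375 + 389 + 69 + 38 + 372 = 1489
Weighted mean = 2081770 / 1489 = 1398.0994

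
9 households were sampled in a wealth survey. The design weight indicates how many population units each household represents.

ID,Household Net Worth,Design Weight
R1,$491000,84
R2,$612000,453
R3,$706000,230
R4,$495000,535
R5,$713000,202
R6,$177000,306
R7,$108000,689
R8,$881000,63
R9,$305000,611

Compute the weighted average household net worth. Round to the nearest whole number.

397146

Weighted sum = 491000×84 + 612000×453 + 706000×230 + 495000×535 + 713000×202 + 177000×306 + 108000×689 + 881000×63 + 305000×611
  = 41244000 + 277236000 + 162380000 + 264825000 + 144026000 + 54162000 + 74412000 + 55503000 + 186355000 = 1260143000
Sum of weights = 84 + 453 + 230 + 535 + 202 + 306 + 689 + 63 + 611 = 3173
Weighted mean = 1260143000 / 3173 = 397145.6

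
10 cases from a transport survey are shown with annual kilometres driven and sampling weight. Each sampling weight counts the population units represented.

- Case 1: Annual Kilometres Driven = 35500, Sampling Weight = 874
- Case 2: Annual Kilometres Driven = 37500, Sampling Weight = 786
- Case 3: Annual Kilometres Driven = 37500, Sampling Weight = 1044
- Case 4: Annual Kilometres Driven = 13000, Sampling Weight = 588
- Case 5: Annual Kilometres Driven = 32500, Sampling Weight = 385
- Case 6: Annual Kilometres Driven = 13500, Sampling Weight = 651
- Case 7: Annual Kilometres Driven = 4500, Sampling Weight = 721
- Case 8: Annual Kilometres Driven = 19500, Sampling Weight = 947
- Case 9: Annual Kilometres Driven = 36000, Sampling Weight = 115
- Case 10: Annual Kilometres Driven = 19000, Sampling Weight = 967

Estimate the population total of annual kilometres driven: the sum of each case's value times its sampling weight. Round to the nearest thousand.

Weighted total = 35500×874 + 37500×786 + 37500×1044 + 13000×588 + 32500×385 + 13500×651 + 4500×721 + 19500×947 + 36000×115 + 19000×967
  = 31027000 + 29475000 + 39150000 + 7644000 + 12512500 + 8788500 + 3244500 + 18466500 + 4140000 + 18373000 = 172821000

172821000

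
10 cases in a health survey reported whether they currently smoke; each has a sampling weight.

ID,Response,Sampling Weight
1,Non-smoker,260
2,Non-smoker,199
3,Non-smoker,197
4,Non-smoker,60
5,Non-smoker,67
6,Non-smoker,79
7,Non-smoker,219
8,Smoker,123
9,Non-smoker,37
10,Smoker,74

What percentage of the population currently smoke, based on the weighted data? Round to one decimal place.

15.0

Sum of weights for 'Smoker' = 123 + 74 = 197
Total weight = 260 + 199 + 197 + 60 + 67 + 79 + 219 + 123 + 37 + 74 = 1315
Weighted proportion = 197 / 1315 = 0.14980989 → 14.980989%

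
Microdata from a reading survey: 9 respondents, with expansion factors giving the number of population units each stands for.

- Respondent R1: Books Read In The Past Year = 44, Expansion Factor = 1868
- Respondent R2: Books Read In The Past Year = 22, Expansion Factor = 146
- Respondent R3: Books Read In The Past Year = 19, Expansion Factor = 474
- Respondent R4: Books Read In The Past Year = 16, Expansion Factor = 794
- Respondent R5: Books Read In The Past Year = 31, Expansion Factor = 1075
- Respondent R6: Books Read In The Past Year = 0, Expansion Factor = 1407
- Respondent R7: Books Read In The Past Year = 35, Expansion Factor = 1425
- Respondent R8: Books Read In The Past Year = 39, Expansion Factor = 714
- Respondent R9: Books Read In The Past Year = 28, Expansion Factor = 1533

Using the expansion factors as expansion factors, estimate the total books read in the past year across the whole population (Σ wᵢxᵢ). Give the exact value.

Weighted total = 44×1868 + 22×146 + 19×474 + 16×794 + 31×1075 + 0×1407 + 35×1425 + 39×714 + 28×1533
  = 82192 + 3212 + 9006 + 12704 + 33325 + 0 + 49875 + 27846 + 42924 = 261084

261084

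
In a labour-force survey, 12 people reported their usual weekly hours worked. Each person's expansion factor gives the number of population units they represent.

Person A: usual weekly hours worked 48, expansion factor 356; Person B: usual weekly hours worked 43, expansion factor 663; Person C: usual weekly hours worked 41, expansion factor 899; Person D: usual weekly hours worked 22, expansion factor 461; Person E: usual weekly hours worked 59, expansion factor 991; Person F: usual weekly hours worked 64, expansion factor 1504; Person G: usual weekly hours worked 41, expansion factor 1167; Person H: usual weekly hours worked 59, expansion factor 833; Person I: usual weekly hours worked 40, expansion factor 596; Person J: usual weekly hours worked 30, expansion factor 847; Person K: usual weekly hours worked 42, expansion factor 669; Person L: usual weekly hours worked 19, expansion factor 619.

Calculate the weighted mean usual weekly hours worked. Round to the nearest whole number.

45

Weighted sum = 433426
Sum of weights = 9605
Weighted mean = 433426 / 9605 = 45.125039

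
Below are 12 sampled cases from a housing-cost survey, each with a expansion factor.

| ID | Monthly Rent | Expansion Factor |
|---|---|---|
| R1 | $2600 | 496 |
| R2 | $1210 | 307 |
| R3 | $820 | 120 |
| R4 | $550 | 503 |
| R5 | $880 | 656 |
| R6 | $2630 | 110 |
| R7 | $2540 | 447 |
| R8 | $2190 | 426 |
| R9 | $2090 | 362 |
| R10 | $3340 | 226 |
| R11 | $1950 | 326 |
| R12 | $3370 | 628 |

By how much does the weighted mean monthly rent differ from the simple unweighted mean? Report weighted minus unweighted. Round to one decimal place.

Unweighted sum = 2600 + 1210 + 820 + 550 + 880 + 2630 + 2540 + 2190 + 2090 + 3340 + 1950 + 3370 = 24170
Unweighted mean = 24170 / 12 = 2014.1667
Weighted sum = 2600×496 + 1210×307 + 820×120 + 550×503 + 880×656 + 2630×110 + 2540×447 + 2190×426 + 2090×362 + 3340×226 + 1950×326 + 3370×628
  = 1289600 + 371470 + 98400 + 276650 + 577280 + 289300 + 1135380 + 932940 + 756580 + 754840 + 635700 + 2116360 = 9234500
Sum of weights = 496 + 307 + 120 + 503 + 656 + 110 + 447 + 426 + 362 + 226 + 326 + 628 = 4607
Weighted mean = 9234500 / 4607 = 2004.4498
Difference (weighted minus unweighted) = -9.7169163

-9.7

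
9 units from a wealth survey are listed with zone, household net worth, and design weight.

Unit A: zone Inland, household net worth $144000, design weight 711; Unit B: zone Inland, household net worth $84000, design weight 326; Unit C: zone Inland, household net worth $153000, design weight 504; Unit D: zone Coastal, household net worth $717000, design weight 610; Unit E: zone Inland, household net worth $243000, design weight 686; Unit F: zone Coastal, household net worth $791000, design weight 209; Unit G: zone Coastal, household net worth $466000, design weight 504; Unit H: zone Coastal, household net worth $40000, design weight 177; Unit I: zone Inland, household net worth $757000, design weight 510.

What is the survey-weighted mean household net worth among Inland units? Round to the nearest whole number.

Inland rows: A, B, C, E, I
Weighted sum = 144000×711 + 84000×326 + 153000×504 + 243000×686 + 757000×510
  = 102384000 + 27384000 + 77112000 + 166698000 + 386070000 = 759648000
Sum of weights = 711 + 326 + 504 + 686 + 510 = 2737
Weighted mean = 759648000 / 2737 = 277547.68

277548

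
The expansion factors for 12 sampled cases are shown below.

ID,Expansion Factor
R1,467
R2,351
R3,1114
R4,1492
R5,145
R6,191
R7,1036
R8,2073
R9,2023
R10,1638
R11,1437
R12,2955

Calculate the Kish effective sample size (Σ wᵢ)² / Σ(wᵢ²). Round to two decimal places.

Σ wᵢ = 467 + 351 + 1114 + 1492 + 145 + 191 + 1036 + 2073 + 2023 + 1638 + 1437 + 2955 = 14922
Σ wᵢ² = 26809048
n_eff = 14922² / 26809048 = 222666084 / 26809048 = 8.3056319

8.31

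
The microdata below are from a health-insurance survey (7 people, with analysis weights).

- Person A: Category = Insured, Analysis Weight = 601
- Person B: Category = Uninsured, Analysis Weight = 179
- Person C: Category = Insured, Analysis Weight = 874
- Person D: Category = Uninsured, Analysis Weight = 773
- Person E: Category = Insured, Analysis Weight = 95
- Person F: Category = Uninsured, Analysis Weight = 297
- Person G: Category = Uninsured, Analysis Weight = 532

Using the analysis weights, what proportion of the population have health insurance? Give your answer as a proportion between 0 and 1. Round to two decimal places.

Sum of weights for 'Insured' = 601 + 874 + 95 = 1570
Total weight = 601 + 179 + 874 + 773 + 95 + 297 + 532 = 3351
Weighted proportion = 1570 / 3351 = 0.46851686

0.47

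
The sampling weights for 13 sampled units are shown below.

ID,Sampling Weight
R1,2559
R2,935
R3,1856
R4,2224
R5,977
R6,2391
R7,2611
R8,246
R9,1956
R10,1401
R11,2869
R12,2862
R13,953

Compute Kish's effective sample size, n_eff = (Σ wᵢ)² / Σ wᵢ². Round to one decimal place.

Σ wᵢ = 23840
Σ wᵢ² = 52482016
n_eff = 23840² / 52482016 = 568345600 / 52482016 = 10.82934

10.8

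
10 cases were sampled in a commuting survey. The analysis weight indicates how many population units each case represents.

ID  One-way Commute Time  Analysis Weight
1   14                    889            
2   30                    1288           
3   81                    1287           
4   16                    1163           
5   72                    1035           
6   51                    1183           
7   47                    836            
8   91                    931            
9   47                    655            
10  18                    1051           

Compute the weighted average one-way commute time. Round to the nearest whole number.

Weighted sum = 14×889 + 30×1288 + 81×1287 + 16×1163 + 72×1035 + 51×1183 + 47×836 + 91×931 + 47×655 + 18×1051
  = 12446 + 38640 + 104247 + 18608 + 74520 + 60333 + 39292 + 84721 + 30785 + 18918 = 482510
Sum of weights = 889 + 1288 + 1287 + 1163 + 1035 + 1183 + 836 + 931 + 655 + 1051 = 10318
Weighted mean = 482510 / 10318 = 46.763908

47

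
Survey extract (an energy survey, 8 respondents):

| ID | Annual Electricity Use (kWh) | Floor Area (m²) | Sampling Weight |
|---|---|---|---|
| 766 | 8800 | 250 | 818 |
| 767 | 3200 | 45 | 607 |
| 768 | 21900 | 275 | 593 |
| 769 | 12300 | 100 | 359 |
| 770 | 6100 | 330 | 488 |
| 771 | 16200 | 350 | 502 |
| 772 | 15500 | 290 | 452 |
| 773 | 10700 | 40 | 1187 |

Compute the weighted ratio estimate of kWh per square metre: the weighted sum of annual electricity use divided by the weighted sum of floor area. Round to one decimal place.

60.6

Σ wᵢ·y = 8800×818 + 3200×607 + 21900×593 + 12300×359 + 6100×488 + 16200×502 + 15500×452 + 10700×1187
  = 7198400 + 1942400 + 12986700 + 4415700 + 2976800 + 8132400 + 7006000 + 12700900 = 57359300
Σ wᵢ·x = 250×818 + 45×607 + 275×593 + 100×359 + 330×488 + 350×502 + 290×452 + 40×1187
  = 204500 + 27315 + 163075 + 35900 + 161040 + 175700 + 131080 + 47480 = 946090
Ratio = 57359300 / 946090 = 60.627742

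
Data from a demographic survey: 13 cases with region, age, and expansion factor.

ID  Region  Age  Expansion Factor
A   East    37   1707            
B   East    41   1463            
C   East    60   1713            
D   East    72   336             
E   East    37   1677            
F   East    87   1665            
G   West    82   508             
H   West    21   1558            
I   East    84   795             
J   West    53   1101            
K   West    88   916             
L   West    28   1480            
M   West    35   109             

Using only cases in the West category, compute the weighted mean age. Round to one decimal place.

West rows: G, H, J, K, L, M
Weighted sum = 82×508 + 21×1558 + 53×1101 + 88×916 + 28×1480 + 35×109
  = 41656 + 32718 + 58353 + 80608 + 41440 + 3815 = 258590
Sum of weights = 508 + 1558 + 1101 + 916 + 1480 + 109 = 5672
Weighted mean = 258590 / 5672 = 45.590621

45.6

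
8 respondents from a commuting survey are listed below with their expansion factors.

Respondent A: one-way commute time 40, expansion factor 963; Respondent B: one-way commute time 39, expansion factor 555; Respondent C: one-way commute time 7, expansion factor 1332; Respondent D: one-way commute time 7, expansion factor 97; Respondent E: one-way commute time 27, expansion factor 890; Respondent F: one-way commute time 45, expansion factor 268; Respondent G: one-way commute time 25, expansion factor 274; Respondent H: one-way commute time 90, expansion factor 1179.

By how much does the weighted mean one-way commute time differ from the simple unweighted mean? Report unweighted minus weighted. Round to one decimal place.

Unweighted sum = 40 + 39 + 7 + 7 + 27 + 45 + 25 + 90 = 280
Unweighted mean = 280 / 8 = 35
Weighted sum = 40×963 + 39×555 + 7×1332 + 7×97 + 27×890 + 45×268 + 25×274 + 90×1179
  = 38520 + 21645 + 9324 + 679 + 24030 + 12060 + 6850 + 106110 = 219218
Sum of weights = 963 + 555 + 1332 + 97 + 890 + 268 + 274 + 1179 = 5558
Weighted mean = 219218 / 5558 = 39.441886
Difference (unweighted minus weighted) = -4.4418856

-4.4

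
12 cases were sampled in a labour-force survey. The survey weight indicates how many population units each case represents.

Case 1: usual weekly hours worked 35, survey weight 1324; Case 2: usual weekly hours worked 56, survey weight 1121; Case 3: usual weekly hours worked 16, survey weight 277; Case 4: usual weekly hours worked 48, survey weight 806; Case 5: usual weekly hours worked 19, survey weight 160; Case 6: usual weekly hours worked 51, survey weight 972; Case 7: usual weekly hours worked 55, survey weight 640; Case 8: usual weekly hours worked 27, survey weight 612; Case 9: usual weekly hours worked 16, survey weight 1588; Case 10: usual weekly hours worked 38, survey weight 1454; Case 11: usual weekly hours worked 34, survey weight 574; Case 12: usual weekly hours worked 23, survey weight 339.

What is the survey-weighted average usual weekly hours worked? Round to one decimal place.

36.9

Weighted sum = 364545
Sum of weights = 1324 + 1121 + 277 + 806 + 160 + 972 + 640 + 612 + 1588 + 1454 + 574 + 339 = 9867
Weighted mean = 364545 / 9867 = 36.94588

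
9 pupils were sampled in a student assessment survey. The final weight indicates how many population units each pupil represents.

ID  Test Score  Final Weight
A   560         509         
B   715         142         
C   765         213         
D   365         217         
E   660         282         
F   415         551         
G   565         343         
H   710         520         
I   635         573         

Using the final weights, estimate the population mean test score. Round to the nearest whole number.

Weighted sum = 1970355
Sum of weights = 3350
Weighted mean = 1970355 / 3350 = 588.16567

588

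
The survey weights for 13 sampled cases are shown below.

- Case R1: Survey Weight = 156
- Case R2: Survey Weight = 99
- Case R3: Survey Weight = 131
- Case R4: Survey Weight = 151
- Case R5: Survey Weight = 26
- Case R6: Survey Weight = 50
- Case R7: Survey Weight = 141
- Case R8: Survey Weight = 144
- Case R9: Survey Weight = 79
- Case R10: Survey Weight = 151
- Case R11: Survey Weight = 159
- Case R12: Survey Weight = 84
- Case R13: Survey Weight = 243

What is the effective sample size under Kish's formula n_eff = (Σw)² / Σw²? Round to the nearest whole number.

11

Σ wᵢ = 1614
Σ wᵢ² = 238320
n_eff = 1614² / 238320 = 2604996 / 238320 = 10.930665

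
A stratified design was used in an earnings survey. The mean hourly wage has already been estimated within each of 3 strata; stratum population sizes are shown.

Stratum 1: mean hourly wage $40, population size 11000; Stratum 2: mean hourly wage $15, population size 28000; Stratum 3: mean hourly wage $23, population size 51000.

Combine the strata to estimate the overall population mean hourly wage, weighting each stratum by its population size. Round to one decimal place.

Σ Nₕ·x̄ₕ = 40×11000 + 15×28000 + 23×51000
  = 2033000
Σ Nₕ = 90000
Overall mean = 2033000 / 90000 = 22.588889

22.6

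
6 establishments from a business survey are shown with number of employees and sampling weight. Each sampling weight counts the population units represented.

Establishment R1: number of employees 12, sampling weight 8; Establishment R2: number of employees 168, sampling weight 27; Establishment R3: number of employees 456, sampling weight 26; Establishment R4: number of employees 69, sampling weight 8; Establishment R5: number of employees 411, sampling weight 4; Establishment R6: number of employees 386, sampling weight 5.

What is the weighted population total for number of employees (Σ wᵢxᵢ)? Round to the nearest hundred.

Weighted total = 12×8 + 168×27 + 456×26 + 69×8 + 411×4 + 386×5
  = 96 + 4536 + 11856 + 552 + 1644 + 1930 = 20614

20600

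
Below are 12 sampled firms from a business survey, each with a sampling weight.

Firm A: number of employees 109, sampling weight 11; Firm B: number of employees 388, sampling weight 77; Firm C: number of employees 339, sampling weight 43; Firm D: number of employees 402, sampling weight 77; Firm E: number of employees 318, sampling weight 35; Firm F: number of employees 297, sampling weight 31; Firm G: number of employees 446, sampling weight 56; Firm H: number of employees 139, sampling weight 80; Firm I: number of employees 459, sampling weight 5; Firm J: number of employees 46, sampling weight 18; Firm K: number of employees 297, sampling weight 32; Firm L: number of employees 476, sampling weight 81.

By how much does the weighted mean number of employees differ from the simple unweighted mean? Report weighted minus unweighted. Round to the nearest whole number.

28

Unweighted sum = 3716
Unweighted mean = 3716 / 12 = 309.66667
Weighted sum = 109×11 + 388×77 + 339×43 + 402×77 + 318×35 + 297×31 + 446×56 + 139×80 + 459×5 + 46×18 + 297×32 + 476×81
  = 1199 + 29876 + 14577 + 30954 + 11130 + 9207 + 24976 + 11120 + 2295 + 828 + 9504 + 38556 = 184222
Sum of weights = 11 + 77 + 43 + 77 + 35 + 31 + 56 + 80 + 5 + 18 + 32 + 81 = 546
Weighted mean = 184222 / 546 = 337.40293
Difference (weighted minus unweighted) = 27.736264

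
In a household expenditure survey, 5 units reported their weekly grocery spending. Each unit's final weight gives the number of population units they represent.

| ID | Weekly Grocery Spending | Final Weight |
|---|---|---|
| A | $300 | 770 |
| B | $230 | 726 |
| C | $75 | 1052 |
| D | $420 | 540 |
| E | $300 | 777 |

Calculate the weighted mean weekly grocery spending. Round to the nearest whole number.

242

Weighted sum = 936780
Sum of weights = 770 + 726 + 1052 + 540 + 777 = 3865
Weighted mean = 936780 / 3865 = 242.37516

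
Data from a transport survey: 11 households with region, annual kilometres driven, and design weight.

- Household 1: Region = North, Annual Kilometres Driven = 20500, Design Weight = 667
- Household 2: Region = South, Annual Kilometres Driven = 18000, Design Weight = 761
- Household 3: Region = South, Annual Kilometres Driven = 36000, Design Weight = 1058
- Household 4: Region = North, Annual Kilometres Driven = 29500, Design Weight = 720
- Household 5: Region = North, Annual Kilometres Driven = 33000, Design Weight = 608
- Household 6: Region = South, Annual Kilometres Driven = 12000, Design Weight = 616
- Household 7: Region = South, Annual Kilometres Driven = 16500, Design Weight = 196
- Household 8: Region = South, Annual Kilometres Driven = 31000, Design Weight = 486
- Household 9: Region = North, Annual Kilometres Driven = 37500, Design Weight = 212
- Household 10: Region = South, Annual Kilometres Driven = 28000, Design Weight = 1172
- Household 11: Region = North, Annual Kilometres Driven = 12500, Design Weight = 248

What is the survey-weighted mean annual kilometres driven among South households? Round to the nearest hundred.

25700

South rows: 2, 3, 6, 7, 8, 10
Weighted sum = 18000×761 + 36000×1058 + 12000×616 + 16500×196 + 31000×486 + 28000×1172
  = 13698000 + 38088000 + 7392000 + 3234000 + 15066000 + 32816000 = 110294000
Sum of weights = 761 + 1058 + 616 + 196 + 486 + 1172 = 4289
Weighted mean = 110294000 / 4289 = 25715.551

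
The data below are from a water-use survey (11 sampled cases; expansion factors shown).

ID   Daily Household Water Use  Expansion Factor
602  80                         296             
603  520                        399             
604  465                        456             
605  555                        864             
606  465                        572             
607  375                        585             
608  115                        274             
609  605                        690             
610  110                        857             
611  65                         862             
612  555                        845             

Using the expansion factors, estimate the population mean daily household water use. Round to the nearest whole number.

Weighted sum = 80×296 + 520×399 + 465×456 + 555×864 + 465×572 + 375×585 + 115×274 + 605×690 + 110×857 + 65×862 + 555×845
  = 2476310
Sum of weights = 296 + 399 + 456 + 864 + 572 + 585 + 274 + 690 + 857 + 862 + 845 = 6700
Weighted mean = 2476310 / 6700 = 369.59851

370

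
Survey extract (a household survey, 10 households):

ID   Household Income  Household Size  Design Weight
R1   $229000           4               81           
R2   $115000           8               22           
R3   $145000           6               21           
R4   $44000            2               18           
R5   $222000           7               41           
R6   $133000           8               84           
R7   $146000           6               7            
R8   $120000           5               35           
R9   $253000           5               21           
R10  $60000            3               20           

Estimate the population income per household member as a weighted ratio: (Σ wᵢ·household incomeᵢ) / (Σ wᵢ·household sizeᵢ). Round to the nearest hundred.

Σ wᵢ·y = 56925000
Σ wᵢ·x = 4×81 + 8×22 + 6×21 + 2×18 + 7×41 + 8×84 + 6×7 + 5×35 + 5×21 + 3×20
  = 324 + 176 + 126 + 36 + 287 + 672 + 42 + 175 + 105 + 60 = 2003
Ratio = 56925000 / 2003 = 28419.87

28400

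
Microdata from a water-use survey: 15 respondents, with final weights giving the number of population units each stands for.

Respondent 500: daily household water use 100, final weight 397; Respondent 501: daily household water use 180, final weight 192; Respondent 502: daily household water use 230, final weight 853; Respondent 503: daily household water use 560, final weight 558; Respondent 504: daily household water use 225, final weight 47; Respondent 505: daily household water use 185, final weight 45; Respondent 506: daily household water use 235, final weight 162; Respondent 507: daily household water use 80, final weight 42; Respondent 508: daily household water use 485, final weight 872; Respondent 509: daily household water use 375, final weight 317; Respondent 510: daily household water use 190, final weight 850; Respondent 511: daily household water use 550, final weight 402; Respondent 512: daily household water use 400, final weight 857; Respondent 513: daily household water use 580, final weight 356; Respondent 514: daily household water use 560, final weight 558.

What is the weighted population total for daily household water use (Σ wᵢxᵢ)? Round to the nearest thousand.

Weighted total = 2429415

2429000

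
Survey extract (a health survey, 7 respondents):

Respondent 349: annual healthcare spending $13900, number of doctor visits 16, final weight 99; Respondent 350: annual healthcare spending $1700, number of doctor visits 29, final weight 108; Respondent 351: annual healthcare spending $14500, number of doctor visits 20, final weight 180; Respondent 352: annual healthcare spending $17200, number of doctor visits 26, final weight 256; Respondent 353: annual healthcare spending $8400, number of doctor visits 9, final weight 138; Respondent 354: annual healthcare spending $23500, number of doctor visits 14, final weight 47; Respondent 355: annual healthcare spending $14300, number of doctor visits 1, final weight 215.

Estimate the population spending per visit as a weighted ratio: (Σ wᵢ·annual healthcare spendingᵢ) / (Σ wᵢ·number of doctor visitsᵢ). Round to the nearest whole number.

Σ wᵢ·y = 13911100
Σ wᵢ·x = 17087
Ratio = 13911100 / 17087 = 814.13355

814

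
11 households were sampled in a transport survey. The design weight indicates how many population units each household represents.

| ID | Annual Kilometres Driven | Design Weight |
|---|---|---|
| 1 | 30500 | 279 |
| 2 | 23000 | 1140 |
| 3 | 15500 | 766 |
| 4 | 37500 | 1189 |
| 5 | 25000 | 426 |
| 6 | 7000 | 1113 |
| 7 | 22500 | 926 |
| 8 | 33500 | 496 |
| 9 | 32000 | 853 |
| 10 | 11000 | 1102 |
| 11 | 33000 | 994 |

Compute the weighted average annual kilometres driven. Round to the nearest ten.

Weighted sum = 219302000
Sum of weights = 279 + 1140 + 766 + 1189 + 426 + 1113 + 926 + 496 + 853 + 1102 + 994 = 9284
Weighted mean = 219302000 / 9284 = 23621.499

23620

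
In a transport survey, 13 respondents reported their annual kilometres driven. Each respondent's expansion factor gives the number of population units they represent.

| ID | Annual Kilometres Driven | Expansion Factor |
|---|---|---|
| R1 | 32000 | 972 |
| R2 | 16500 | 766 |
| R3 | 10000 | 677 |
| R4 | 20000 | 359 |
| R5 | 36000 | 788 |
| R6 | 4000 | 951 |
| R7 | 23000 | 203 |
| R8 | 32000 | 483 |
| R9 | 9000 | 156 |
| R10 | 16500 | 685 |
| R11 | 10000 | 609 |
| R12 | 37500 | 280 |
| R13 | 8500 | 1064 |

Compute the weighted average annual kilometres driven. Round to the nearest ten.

Weighted sum = 148330500
Sum of weights = 7993
Weighted mean = 148330500 / 7993 = 18557.55

18560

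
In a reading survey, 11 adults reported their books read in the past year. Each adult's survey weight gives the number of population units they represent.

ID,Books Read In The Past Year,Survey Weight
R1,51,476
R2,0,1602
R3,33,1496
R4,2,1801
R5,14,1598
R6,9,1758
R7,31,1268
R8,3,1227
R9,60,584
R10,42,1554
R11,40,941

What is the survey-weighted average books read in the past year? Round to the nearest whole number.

21

Weighted sum = 51×476 + 0×1602 + 33×1496 + 2×1801 + 14×1598 + 9×1758 + 31×1268 + 3×1227 + 60×584 + 42×1554 + 40×941
  = 24276 + 0 + 49368 + 3602 + 22372 + 15822 + 39308 + 3681 + 35040 + 65268 + 37640 = 296377
Sum of weights = 476 + 1602 + 1496 + 1801 + 1598 + 1758 + 1268 + 1227 + 584 + 1554 + 941 = 14305
Weighted mean = 296377 / 14305 = 20.71842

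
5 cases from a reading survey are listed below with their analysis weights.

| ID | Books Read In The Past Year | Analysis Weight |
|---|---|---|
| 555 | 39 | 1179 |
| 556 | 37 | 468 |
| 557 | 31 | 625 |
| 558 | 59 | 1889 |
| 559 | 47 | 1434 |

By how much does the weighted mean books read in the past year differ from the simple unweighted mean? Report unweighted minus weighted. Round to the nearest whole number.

-4

Unweighted sum = 39 + 37 + 31 + 59 + 47 = 213
Unweighted mean = 213 / 5 = 42.6
Weighted sum = 39×1179 + 37×468 + 31×625 + 59×1889 + 47×1434
  = 261521
Sum of weights = 1179 + 468 + 625 + 1889 + 1434 = 5595
Weighted mean = 261521 / 5595 = 46.741912
Difference (unweighted minus weighted) = -4.1419124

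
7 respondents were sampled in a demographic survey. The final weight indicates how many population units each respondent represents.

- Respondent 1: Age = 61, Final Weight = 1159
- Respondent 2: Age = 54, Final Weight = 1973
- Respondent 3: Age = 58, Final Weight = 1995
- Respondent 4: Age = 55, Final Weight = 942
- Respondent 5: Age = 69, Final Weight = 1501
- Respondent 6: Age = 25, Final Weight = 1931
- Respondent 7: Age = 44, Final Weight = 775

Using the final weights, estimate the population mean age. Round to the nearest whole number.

Weighted sum = 61×1159 + 54×1973 + 58×1995 + 55×942 + 69×1501 + 25×1931 + 44×775
  = 70699 + 106542 + 115710 + 51810 + 103569 + 48275 + 34100 = 530705
Sum of weights = 1159 + 1973 + 1995 + 942 + 1501 + 1931 + 775 = 10276
Weighted mean = 530705 / 10276 = 51.645095

52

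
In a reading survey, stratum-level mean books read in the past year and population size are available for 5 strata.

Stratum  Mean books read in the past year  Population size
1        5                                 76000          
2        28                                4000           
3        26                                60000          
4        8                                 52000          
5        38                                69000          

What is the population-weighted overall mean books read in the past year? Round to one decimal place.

Σ Nₕ·x̄ₕ = 5×76000 + 28×4000 + 26×60000 + 8×52000 + 38×69000
  = 380000 + 112000 + 1560000 + 416000 + 2622000 = 5090000
Σ Nₕ = 76000 + 4000 + 60000 + 52000 + 69000 = 261000
Overall mean = 5090000 / 261000 = 19.501916

19.5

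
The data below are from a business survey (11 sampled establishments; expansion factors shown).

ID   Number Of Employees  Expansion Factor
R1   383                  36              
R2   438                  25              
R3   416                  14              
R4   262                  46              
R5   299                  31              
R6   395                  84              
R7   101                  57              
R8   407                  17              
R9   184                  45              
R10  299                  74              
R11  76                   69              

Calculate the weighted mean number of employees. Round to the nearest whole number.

268

Weighted sum = 383×36 + 438×25 + 416×14 + 262×46 + 299×31 + 395×84 + 101×57 + 407×17 + 184×45 + 299×74 + 76×69
  = 133389
Sum of weights = 36 + 25 + 14 + 46 + 31 + 84 + 57 + 17 + 45 + 74 + 69 = 498
Weighted mean = 133389 / 498 = 267.8494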